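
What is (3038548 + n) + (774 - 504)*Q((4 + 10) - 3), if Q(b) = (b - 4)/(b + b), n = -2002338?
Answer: 11399255/11 ≈ 1.0363e+6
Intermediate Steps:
Q(b) = (-4 + b)/(2*b) (Q(b) = (-4 + b)/((2*b)) = (-4 + b)*(1/(2*b)) = (-4 + b)/(2*b))
(3038548 + n) + (774 - 504)*Q((4 + 10) - 3) = (3038548 - 2002338) + (774 - 504)*((-4 + ((4 + 10) - 3))/(2*((4 + 10) - 3))) = 1036210 + 270*((-4 + (14 - 3))/(2*(14 - 3))) = 1036210 + 270*((½)*(-4 + 11)/11) = 1036210 + 270*((½)*(1/11)*7) = 1036210 + 270*(7/22) = 1036210 + 945/11 = 11399255/11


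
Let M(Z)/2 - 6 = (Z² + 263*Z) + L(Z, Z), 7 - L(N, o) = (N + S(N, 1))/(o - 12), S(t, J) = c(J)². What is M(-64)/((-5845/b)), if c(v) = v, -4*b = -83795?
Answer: 16206137349/177688 ≈ 91206.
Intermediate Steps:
b = 83795/4 (b = -¼*(-83795) = 83795/4 ≈ 20949.)
S(t, J) = J²
L(N, o) = 7 - (1 + N)/(-12 + o) (L(N, o) = 7 - (N + 1²)/(o - 12) = 7 - (N + 1)/(-12 + o) = 7 - (1 + N)/(-12 + o))
M(Z) = 12 + 2*Z² + 526*Z + 2*(-85 + 6*Z)/(-12 + Z) (M(Z) = 12 + 2*((Z² + 263*Z) + (-85 - Z + 7*Z)/(-12 + Z)) = 12 + 2*((Z² + 263*Z) + (-85 + 6*Z)/(-12 + Z)) = 12 + 2*(Z² + 263*Z + (-85 + 6*Z)/(-12 + Z)) = 12 + (2*Z² + 526*Z + 2*(-85 + 6*Z)/(-12 + Z)) = 12 + 2*Z² + 526*Z + 2*(-85 + 6*Z)/(-12 + Z))
M(-64)/((-5845/b)) = (2*(-157 + (-64)³ - 3144*(-64) + 251*(-64)²)/(-12 - 64))/((-5845/83795/4)) = (2*(-157 - 262144 + 201216 + 251*4096)/(-76))/((-5845*4/83795)) = (2*(-1/76)*(-157 - 262144 + 201216 + 1028096))/(-4676/16759) = (2*(-1/76)*967011)*(-16759/4676) = -967011/38*(-16759/4676) = 16206137349/177688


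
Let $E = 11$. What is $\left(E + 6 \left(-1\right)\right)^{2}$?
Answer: $25$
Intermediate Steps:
$\left(E + 6 \left(-1\right)\right)^{2} = \left(11 + 6 \left(-1\right)\right)^{2} = \left(11 - 6\right)^{2} = 5^{2} = 25$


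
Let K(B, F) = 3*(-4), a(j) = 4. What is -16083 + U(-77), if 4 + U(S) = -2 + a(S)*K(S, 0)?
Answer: -16137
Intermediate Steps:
K(B, F) = -12
U(S) = -54 (U(S) = -4 + (-2 + 4*(-12)) = -4 + (-2 - 48) = -4 - 50 = -54)
-16083 + U(-77) = -16083 - 54 = -16137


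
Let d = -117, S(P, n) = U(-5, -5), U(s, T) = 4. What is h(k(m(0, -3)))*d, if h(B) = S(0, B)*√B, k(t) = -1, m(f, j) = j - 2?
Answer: -468*I ≈ -468.0*I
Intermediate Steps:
S(P, n) = 4
m(f, j) = -2 + j
h(B) = 4*√B
h(k(m(0, -3)))*d = (4*√(-1))*(-117) = (4*I)*(-117) = -468*I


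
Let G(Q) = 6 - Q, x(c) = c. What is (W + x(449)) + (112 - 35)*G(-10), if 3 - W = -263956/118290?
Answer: 99732158/59145 ≈ 1686.2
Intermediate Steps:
W = 309413/59145 (W = 3 - (-263956)/118290 = 3 - 1*(-131978/59145) = 3 + 131978/59145 = 309413/59145 ≈ 5.2314)
(W + x(449)) + (112 - 35)*G(-10) = (309413/59145 + 449) + (112 - 35)*(6 - 1*(-10)) = 26865518/59145 + 77*(6 + 10) = 26865518/59145 + 77*16 = 26865518/59145 + 1232 = 99732158/59145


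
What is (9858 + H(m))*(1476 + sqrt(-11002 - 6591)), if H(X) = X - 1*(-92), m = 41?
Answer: 14746716 + 9991*I*sqrt(17593) ≈ 1.4747e+7 + 1.3252e+6*I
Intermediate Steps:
H(X) = 92 + X (H(X) = X + 92 = 92 + X)
(9858 + H(m))*(1476 + sqrt(-11002 - 6591)) = (9858 + (92 + 41))*(1476 + sqrt(-11002 - 6591)) = (9858 + 133)*(1476 + sqrt(-17593)) = 9991*(1476 + I*sqrt(17593)) = 14746716 + 9991*I*sqrt(17593)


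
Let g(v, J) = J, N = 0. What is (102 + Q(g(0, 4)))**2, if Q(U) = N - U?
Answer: 9604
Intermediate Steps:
Q(U) = -U (Q(U) = 0 - U = -U)
(102 + Q(g(0, 4)))**2 = (102 - 1*4)**2 = (102 - 4)**2 = 98**2 = 9604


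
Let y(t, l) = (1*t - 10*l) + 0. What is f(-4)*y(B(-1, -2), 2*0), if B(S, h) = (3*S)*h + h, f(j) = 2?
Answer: 8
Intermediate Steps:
B(S, h) = h + 3*S*h (B(S, h) = 3*S*h + h = h + 3*S*h)
y(t, l) = t - 10*l (y(t, l) = (t - 10*l) + 0 = t - 10*l)
f(-4)*y(B(-1, -2), 2*0) = 2*(-2*(1 + 3*(-1)) - 20*0) = 2*(-2*(1 - 3) - 10*0) = 2*(-2*(-2) + 0) = 2*(4 + 0) = 2*4 = 8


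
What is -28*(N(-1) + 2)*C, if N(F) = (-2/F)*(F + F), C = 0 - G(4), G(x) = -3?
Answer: 168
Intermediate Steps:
C = 3 (C = 0 - 1*(-3) = 0 + 3 = 3)
N(F) = -4 (N(F) = (-2/F)*(2*F) = -4)
-28*(N(-1) + 2)*C = -28*(-4 + 2)*3 = -(-56)*3 = -28*(-6) = 168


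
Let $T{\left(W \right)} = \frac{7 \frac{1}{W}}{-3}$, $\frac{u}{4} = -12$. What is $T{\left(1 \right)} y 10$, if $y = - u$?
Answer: $-1120$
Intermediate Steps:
$u = -48$ ($u = 4 \left(-12\right) = -48$)
$y = 48$ ($y = \left(-1\right) \left(-48\right) = 48$)
$T{\left(W \right)} = - \frac{7}{3 W}$ ($T{\left(W \right)} = \frac{7}{W} \left(- \frac{1}{3}\right) = - \frac{7}{3 W}$)
$T{\left(1 \right)} y 10 = - \frac{7}{3 \cdot 1} \cdot 48 \cdot 10 = \left(- \frac{7}{3}\right) 1 \cdot 48 \cdot 10 = \left(- \frac{7}{3}\right) 48 \cdot 10 = \left(-112\right) 10 = -1120$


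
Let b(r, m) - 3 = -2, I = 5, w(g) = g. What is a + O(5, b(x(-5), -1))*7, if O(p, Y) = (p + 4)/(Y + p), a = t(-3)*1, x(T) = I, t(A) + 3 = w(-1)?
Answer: 13/2 ≈ 6.5000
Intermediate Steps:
t(A) = -4 (t(A) = -3 - 1 = -4)
x(T) = 5
b(r, m) = 1 (b(r, m) = 3 - 2 = 1)
a = -4 (a = -4*1 = -4)
O(p, Y) = (4 + p)/(Y + p)
a + O(5, b(x(-5), -1))*7 = -4 + ((4 + 5)/(1 + 5))*7 = -4 + (9/6)*7 = -4 + ((⅙)*9)*7 = -4 + (3/2)*7 = -4 + 21/2 = 13/2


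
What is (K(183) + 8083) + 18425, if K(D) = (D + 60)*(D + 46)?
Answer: 82155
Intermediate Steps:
K(D) = (46 + D)*(60 + D) (K(D) = (60 + D)*(46 + D) = (46 + D)*(60 + D))
(K(183) + 8083) + 18425 = ((2760 + 183² + 106*183) + 8083) + 18425 = ((2760 + 33489 + 19398) + 8083) + 18425 = (55647 + 8083) + 18425 = 63730 + 18425 = 82155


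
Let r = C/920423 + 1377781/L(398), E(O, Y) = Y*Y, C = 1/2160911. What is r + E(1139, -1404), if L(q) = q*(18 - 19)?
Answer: 1557680099128226259409/791602969770494 ≈ 1.9678e+6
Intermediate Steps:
C = 1/2160911 ≈ 4.6277e-7
L(q) = -q (L(q) = q*(-1) = -q)
E(O, Y) = Y²
r = -2740340530887841295/791602969770494 (r = (1/2160911)/920423 + 1377781/((-1*398)) = (1/2160911)*(1/920423) + 1377781/(-398) = 1/1988952185353 + 1377781*(-1/398) = 1/1988952185353 - 1377781/398 = -2740340530887841295/791602969770494 ≈ -3461.8)
r + E(1139, -1404) = -2740340530887841295/791602969770494 + (-1404)² = -2740340530887841295/791602969770494 + 1971216 = 1557680099128226259409/791602969770494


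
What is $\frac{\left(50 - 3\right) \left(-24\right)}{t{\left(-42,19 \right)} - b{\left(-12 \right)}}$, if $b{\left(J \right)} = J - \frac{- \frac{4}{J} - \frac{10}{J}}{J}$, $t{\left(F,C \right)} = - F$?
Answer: $- \frac{81216}{3881} \approx -20.927$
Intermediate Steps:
$b{\left(J \right)} = J + \frac{14}{J^{2}}$ ($b{\left(J \right)} = J - \frac{\left(-14\right) \frac{1}{J}}{J} = J - - \frac{14}{J^{2}} = J + \frac{14}{J^{2}}$)
$\frac{\left(50 - 3\right) \left(-24\right)}{t{\left(-42,19 \right)} - b{\left(-12 \right)}} = \frac{\left(50 - 3\right) \left(-24\right)}{\left(-1\right) \left(-42\right) - \left(-12 + \frac{14}{144}\right)} = \frac{47 \left(-24\right)}{42 - \left(-12 + 14 \cdot \frac{1}{144}\right)} = - \frac{1128}{42 - \left(-12 + \frac{7}{72}\right)} = - \frac{1128}{42 - - \frac{857}{72}} = - \frac{1128}{42 + \frac{857}{72}} = - \frac{1128}{\frac{3881}{72}} = \left(-1128\right) \frac{72}{3881} = - \frac{81216}{3881}$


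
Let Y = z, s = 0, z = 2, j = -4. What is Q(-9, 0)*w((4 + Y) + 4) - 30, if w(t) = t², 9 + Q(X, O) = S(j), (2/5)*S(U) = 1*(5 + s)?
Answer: 320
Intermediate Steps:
Y = 2
S(U) = 25/2 (S(U) = 5*(1*(5 + 0))/2 = 5*(1*5)/2 = (5/2)*5 = 25/2)
Q(X, O) = 7/2 (Q(X, O) = -9 + 25/2 = 7/2)
Q(-9, 0)*w((4 + Y) + 4) - 30 = 7*((4 + 2) + 4)²/2 - 30 = 7*(6 + 4)²/2 - 30 = (7/2)*10² - 30 = (7/2)*100 - 30 = 350 - 30 = 320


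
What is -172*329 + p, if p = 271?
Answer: -56317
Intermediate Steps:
-172*329 + p = -172*329 + 271 = -56588 + 271 = -56317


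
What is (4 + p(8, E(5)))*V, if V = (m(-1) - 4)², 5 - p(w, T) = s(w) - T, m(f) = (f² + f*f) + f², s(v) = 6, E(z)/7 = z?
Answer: 38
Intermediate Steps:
E(z) = 7*z
m(f) = 3*f² (m(f) = (f² + f²) + f² = 2*f² + f² = 3*f²)
p(w, T) = -1 + T (p(w, T) = 5 - (6 - T) = 5 + (-6 + T) = -1 + T)
V = 1 (V = (3*(-1)² - 4)² = (3*1 - 4)² = (3 - 4)² = (-1)² = 1)
(4 + p(8, E(5)))*V = (4 + (-1 + 7*5))*1 = (4 + (-1 + 35))*1 = (4 + 34)*1 = 38*1 = 38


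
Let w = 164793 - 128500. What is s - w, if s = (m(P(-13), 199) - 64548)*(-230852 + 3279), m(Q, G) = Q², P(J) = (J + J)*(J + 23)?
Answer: -694589089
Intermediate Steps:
P(J) = 2*J*(23 + J) (P(J) = (2*J)*(23 + J) = 2*J*(23 + J))
w = 36293
s = -694552796 (s = ((2*(-13)*(23 - 13))² - 64548)*(-230852 + 3279) = ((2*(-13)*10)² - 64548)*(-227573) = ((-260)² - 64548)*(-227573) = (67600 - 64548)*(-227573) = 3052*(-227573) = -694552796)
s - w = -694552796 - 1*36293 = -694552796 - 36293 = -694589089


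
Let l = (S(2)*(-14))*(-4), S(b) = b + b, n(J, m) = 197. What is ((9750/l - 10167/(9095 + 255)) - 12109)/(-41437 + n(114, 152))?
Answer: 6318051127/21593264000 ≈ 0.29259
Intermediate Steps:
S(b) = 2*b
l = 224 (l = ((2*2)*(-14))*(-4) = (4*(-14))*(-4) = -56*(-4) = 224)
((9750/l - 10167/(9095 + 255)) - 12109)/(-41437 + n(114, 152)) = ((9750/224 - 10167/(9095 + 255)) - 12109)/(-41437 + 197) = ((9750*(1/224) - 10167/9350) - 12109)/(-41240) = ((4875/112 - 10167*1/9350) - 12109)*(-1/41240) = ((4875/112 - 10167/9350) - 12109)*(-1/41240) = (22221273/523600 - 12109)*(-1/41240) = -6318051127/523600*(-1/41240) = 6318051127/21593264000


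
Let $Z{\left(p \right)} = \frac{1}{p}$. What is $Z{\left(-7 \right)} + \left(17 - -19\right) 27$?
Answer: $\frac{6803}{7} \approx 971.86$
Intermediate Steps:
$Z{\left(-7 \right)} + \left(17 - -19\right) 27 = \frac{1}{-7} + \left(17 - -19\right) 27 = - \frac{1}{7} + \left(17 + 19\right) 27 = - \frac{1}{7} + 36 \cdot 27 = - \frac{1}{7} + 972 = \frac{6803}{7}$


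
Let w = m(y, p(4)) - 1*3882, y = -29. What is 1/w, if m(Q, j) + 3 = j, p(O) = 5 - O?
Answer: -1/3884 ≈ -0.00025747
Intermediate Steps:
m(Q, j) = -3 + j
w = -3884 (w = (-3 + (5 - 1*4)) - 1*3882 = (-3 + (5 - 4)) - 3882 = (-3 + 1) - 3882 = -2 - 3882 = -3884)
1/w = 1/(-3884) = -1/3884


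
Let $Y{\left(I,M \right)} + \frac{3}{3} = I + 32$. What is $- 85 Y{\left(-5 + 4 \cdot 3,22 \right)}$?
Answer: $-3230$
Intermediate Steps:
$Y{\left(I,M \right)} = 31 + I$ ($Y{\left(I,M \right)} = -1 + \left(I + 32\right) = -1 + \left(32 + I\right) = 31 + I$)
$- 85 Y{\left(-5 + 4 \cdot 3,22 \right)} = - 85 \left(31 + \left(-5 + 4 \cdot 3\right)\right) = - 85 \left(31 + \left(-5 + 12\right)\right) = - 85 \left(31 + 7\right) = \left(-85\right) 38 = -3230$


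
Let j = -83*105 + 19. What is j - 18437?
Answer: -27133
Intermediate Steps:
j = -8696 (j = -8715 + 19 = -8696)
j - 18437 = -8696 - 18437 = -27133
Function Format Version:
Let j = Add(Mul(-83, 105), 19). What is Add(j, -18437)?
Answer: -27133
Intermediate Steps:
j = -8696 (j = Add(-8715, 19) = -8696)
Add(j, -18437) = Add(-8696, -18437) = -27133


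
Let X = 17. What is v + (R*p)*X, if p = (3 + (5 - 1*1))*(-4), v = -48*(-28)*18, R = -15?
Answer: 31332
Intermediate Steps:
v = 24192 (v = 1344*18 = 24192)
p = -28 (p = (3 + (5 - 1))*(-4) = (3 + 4)*(-4) = 7*(-4) = -28)
v + (R*p)*X = 24192 - 15*(-28)*17 = 24192 + 420*17 = 24192 + 7140 = 31332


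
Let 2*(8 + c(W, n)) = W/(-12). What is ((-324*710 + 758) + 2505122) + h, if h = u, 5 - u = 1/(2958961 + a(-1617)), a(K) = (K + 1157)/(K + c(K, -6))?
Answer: 83914084510874884/36871616701 ≈ 2.2758e+6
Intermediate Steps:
c(W, n) = -8 - W/24 (c(W, n) = -8 + (W/(-12))/2 = -8 + (W*(-1/12))/2 = -8 + (-W/12)/2 = -8 - W/24)
a(K) = (1157 + K)/(-8 + 23*K/24) (a(K) = (K + 1157)/(K + (-8 - K/24)) = (1157 + K)/(-8 + 23*K/24))
u = 184358071044/36871616701 (u = 5 - 1/(2958961 + 24*(1157 - 1617)/(-192 + 23*(-1617))) = 5 - 1/(2958961 + 24*(-460)/(-192 - 37191)) = 5 - 1/(2958961 + 24*(-460)/(-37383)) = 5 - 1/(2958961 + 24*(-1/37383)*(-460)) = 5 - 1/(2958961 + 3680/12461) = 5 - 1/36871616701/12461 = 5 - 1*12461/36871616701 = 5 - 12461/36871616701 = 184358071044/36871616701 ≈ 5.0000)
h = 184358071044/36871616701 ≈ 5.0000
((-324*710 + 758) + 2505122) + h = ((-324*710 + 758) + 2505122) + 184358071044/36871616701 = ((-230040 + 758) + 2505122) + 184358071044/36871616701 = (-229282 + 2505122) + 184358071044/36871616701 = 2275840 + 184358071044/36871616701 = 83914084510874884/36871616701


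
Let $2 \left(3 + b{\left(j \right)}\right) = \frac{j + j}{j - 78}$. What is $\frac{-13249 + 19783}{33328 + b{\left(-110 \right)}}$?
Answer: $\frac{614196}{3132605} \approx 0.19607$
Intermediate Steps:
$b{\left(j \right)} = -3 + \frac{j}{-78 + j}$ ($b{\left(j \right)} = -3 + \frac{\left(j + j\right) \frac{1}{j - 78}}{2} = -3 + \frac{2 j \frac{1}{-78 + j}}{2} = -3 + \frac{j}{-78 + j}$)
$\frac{-13249 + 19783}{33328 + b{\left(-110 \right)}} = \frac{-13249 + 19783}{33328 + \frac{2 \left(117 - -110\right)}{-78 - 110}} = \frac{6534}{33328 + \frac{2 \left(117 + 110\right)}{-188}} = \frac{6534}{33328 + 2 \left(- \frac{1}{188}\right) 227} = \frac{6534}{33328 - \frac{227}{94}} = \frac{6534}{\frac{3132605}{94}} = 6534 \cdot \frac{94}{3132605} = \frac{614196}{3132605}$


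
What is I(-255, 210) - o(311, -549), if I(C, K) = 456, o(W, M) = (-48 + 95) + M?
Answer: 958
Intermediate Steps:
o(W, M) = 47 + M
I(-255, 210) - o(311, -549) = 456 - (47 - 549) = 456 - 1*(-502) = 456 + 502 = 958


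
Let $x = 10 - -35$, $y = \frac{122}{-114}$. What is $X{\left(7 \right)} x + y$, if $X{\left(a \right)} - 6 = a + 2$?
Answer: $\frac{38414}{57} \approx 673.93$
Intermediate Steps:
$X{\left(a \right)} = 8 + a$ ($X{\left(a \right)} = 6 + \left(a + 2\right) = 6 + \left(2 + a\right) = 8 + a$)
$y = - \frac{61}{57}$ ($y = 122 \left(- \frac{1}{114}\right) = - \frac{61}{57} \approx -1.0702$)
$x = 45$ ($x = 10 + 35 = 45$)
$X{\left(7 \right)} x + y = \left(8 + 7\right) 45 - \frac{61}{57} = 15 \cdot 45 - \frac{61}{57} = 675 - \frac{61}{57} = \frac{38414}{57}$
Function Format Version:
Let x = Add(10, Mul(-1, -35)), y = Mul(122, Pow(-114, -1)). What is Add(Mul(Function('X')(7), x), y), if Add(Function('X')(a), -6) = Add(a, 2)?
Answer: Rational(38414, 57) ≈ 673.93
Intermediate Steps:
Function('X')(a) = Add(8, a) (Function('X')(a) = Add(6, Add(a, 2)) = Add(6, Add(2, a)) = Add(8, a))
y = Rational(-61, 57) (y = Mul(122, Rational(-1, 114)) = Rational(-61, 57) ≈ -1.0702)
x = 45 (x = Add(10, 35) = 45)
Add(Mul(Function('X')(7), x), y) = Add(Mul(Add(8, 7), 45), Rational(-61, 57)) = Add(Mul(15, 45), Rational(-61, 57)) = Add(675, Rational(-61, 57)) = Rational(38414, 57)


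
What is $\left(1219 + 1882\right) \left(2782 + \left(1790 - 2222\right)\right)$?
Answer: $7287350$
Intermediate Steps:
$\left(1219 + 1882\right) \left(2782 + \left(1790 - 2222\right)\right) = 3101 \left(2782 - 432\right) = 3101 \cdot 2350 = 7287350$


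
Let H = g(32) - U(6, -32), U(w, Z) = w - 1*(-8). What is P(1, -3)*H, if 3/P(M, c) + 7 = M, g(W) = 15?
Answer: -½ ≈ -0.50000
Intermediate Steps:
U(w, Z) = 8 + w (U(w, Z) = w + 8 = 8 + w)
P(M, c) = 3/(-7 + M)
H = 1 (H = 15 - (8 + 6) = 15 - 1*14 = 15 - 14 = 1)
P(1, -3)*H = (3/(-7 + 1))*1 = (3/(-6))*1 = (3*(-⅙))*1 = -½*1 = -½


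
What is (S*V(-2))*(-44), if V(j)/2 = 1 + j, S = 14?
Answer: 1232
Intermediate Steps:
V(j) = 2 + 2*j (V(j) = 2*(1 + j) = 2 + 2*j)
(S*V(-2))*(-44) = (14*(2 + 2*(-2)))*(-44) = (14*(2 - 4))*(-44) = (14*(-2))*(-44) = -28*(-44) = 1232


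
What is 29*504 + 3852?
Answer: 18468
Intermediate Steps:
29*504 + 3852 = 14616 + 3852 = 18468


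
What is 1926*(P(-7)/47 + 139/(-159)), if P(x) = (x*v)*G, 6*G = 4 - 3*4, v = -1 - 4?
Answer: -8957826/2491 ≈ -3596.1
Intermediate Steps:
v = -5
G = -4/3 (G = (4 - 3*4)/6 = (4 - 12)/6 = (⅙)*(-8) = -4/3 ≈ -1.3333)
P(x) = 20*x/3 (P(x) = (x*(-5))*(-4/3) = -5*x*(-4/3) = 20*x/3)
1926*(P(-7)/47 + 139/(-159)) = 1926*(((20/3)*(-7))/47 + 139/(-159)) = 1926*(-140/3*1/47 + 139*(-1/159)) = 1926*(-140/141 - 139/159) = 1926*(-4651/2491) = -8957826/2491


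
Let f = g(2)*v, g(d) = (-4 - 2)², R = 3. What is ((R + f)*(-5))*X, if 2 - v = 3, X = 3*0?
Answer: 0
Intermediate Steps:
X = 0
g(d) = 36 (g(d) = (-6)² = 36)
v = -1 (v = 2 - 1*3 = 2 - 3 = -1)
f = -36 (f = 36*(-1) = -36)
((R + f)*(-5))*X = ((3 - 36)*(-5))*0 = -33*(-5)*0 = 165*0 = 0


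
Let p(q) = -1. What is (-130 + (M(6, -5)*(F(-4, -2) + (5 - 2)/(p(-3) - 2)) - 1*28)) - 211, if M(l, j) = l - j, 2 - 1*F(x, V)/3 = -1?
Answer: -281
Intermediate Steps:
F(x, V) = 9 (F(x, V) = 6 - 3*(-1) = 6 + 3 = 9)
(-130 + (M(6, -5)*(F(-4, -2) + (5 - 2)/(p(-3) - 2)) - 1*28)) - 211 = (-130 + ((6 - 1*(-5))*(9 + (5 - 2)/(-1 - 2)) - 1*28)) - 211 = (-130 + ((6 + 5)*(9 + 3/(-3)) - 28)) - 211 = (-130 + (11*(9 + 3*(-⅓)) - 28)) - 211 = (-130 + (11*(9 - 1) - 28)) - 211 = (-130 + (11*8 - 28)) - 211 = (-130 + (88 - 28)) - 211 = (-130 + 60) - 211 = -70 - 211 = -281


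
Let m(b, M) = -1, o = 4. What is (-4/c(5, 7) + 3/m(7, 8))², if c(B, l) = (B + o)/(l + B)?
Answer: 625/9 ≈ 69.444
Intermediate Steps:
c(B, l) = (4 + B)/(B + l) (c(B, l) = (B + 4)/(l + B) = (4 + B)/(B + l))
(-4/c(5, 7) + 3/m(7, 8))² = (-4*(5 + 7)/(4 + 5) + 3/(-1))² = (-4/(9/12) + 3*(-1))² = (-4/((1/12)*9) - 3)² = (-4/¾ - 3)² = (-4*4/3 - 3)² = (-16/3 - 3)² = (-25/3)² = 625/9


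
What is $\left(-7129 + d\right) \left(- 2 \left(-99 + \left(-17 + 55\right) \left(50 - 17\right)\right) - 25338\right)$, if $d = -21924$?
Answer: $803257344$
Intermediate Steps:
$\left(-7129 + d\right) \left(- 2 \left(-99 + \left(-17 + 55\right) \left(50 - 17\right)\right) - 25338\right) = \left(-7129 - 21924\right) \left(- 2 \left(-99 + \left(-17 + 55\right) \left(50 - 17\right)\right) - 25338\right) = - 29053 \left(- 2 \left(-99 + 38 \cdot 33\right) - 25338\right) = - 29053 \left(- 2 \left(-99 + 1254\right) - 25338\right) = - 29053 \left(\left(-2\right) 1155 - 25338\right) = - 29053 \left(-2310 - 25338\right) = \left(-29053\right) \left(-27648\right) = 803257344$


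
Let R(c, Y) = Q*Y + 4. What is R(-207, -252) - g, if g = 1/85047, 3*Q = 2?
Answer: -13947709/85047 ≈ -164.00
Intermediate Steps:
Q = ⅔ (Q = (⅓)*2 = ⅔ ≈ 0.66667)
g = 1/85047 ≈ 1.1758e-5
R(c, Y) = 4 + 2*Y/3 (R(c, Y) = 2*Y/3 + 4 = 4 + 2*Y/3)
R(-207, -252) - g = (4 + (⅔)*(-252)) - 1*1/85047 = (4 - 168) - 1/85047 = -164 - 1/85047 = -13947709/85047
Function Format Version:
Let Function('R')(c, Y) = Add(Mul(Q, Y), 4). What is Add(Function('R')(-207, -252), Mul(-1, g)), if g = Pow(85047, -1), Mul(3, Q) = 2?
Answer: Rational(-13947709, 85047) ≈ -164.00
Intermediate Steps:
Q = Rational(2, 3) (Q = Mul(Rational(1, 3), 2) = Rational(2, 3) ≈ 0.66667)
g = Rational(1, 85047) ≈ 1.1758e-5
Function('R')(c, Y) = Add(4, Mul(Rational(2, 3), Y)) (Function('R')(c, Y) = Add(Mul(Rational(2, 3), Y), 4) = Add(4, Mul(Rational(2, 3), Y)))
Add(Function('R')(-207, -252), Mul(-1, g)) = Add(Add(4, Mul(Rational(2, 3), -252)), Mul(-1, Rational(1, 85047))) = Add(Add(4, -168), Rational(-1, 85047)) = Add(-164, Rational(-1, 85047)) = Rational(-13947709, 85047)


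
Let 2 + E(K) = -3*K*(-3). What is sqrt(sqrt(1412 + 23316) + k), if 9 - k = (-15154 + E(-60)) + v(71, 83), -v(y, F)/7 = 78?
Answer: sqrt(16251 + 2*sqrt(6182)) ≈ 128.09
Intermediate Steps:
E(K) = -2 + 9*K (E(K) = -2 - 3*K*(-3) = -2 + 9*K)
v(y, F) = -546 (v(y, F) = -7*78 = -546)
k = 16251 (k = 9 - ((-15154 + (-2 + 9*(-60))) - 546) = 9 - ((-15154 + (-2 - 540)) - 546) = 9 - ((-15154 - 542) - 546) = 9 - (-15696 - 546) = 9 - 1*(-16242) = 9 + 16242 = 16251)
sqrt(sqrt(1412 + 23316) + k) = sqrt(sqrt(1412 + 23316) + 16251) = sqrt(sqrt(24728) + 16251) = sqrt(2*sqrt(6182) + 16251) = sqrt(16251 + 2*sqrt(6182))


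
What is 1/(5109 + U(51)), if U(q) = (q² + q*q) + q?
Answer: 1/10362 ≈ 9.6506e-5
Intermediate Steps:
U(q) = q + 2*q² (U(q) = (q² + q²) + q = 2*q² + q = q + 2*q²)
1/(5109 + U(51)) = 1/(5109 + 51*(1 + 2*51)) = 1/(5109 + 51*(1 + 102)) = 1/(5109 + 51*103) = 1/(5109 + 5253) = 1/10362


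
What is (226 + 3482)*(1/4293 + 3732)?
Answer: 6600848524/477 ≈ 1.3838e+7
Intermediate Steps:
(226 + 3482)*(1/4293 + 3732) = 3708*(1/4293 + 3732) = 3708*(16021477/4293) = 6600848524/477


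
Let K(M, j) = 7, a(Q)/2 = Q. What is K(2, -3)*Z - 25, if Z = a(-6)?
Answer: -109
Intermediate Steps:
a(Q) = 2*Q
Z = -12 (Z = 2*(-6) = -12)
K(2, -3)*Z - 25 = 7*(-12) - 25 = -84 - 25 = -109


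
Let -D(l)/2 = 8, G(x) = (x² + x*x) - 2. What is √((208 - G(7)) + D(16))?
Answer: 4*√6 ≈ 9.7980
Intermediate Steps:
G(x) = -2 + 2*x² (G(x) = (x² + x²) - 2 = 2*x² - 2 = -2 + 2*x²)
D(l) = -16 (D(l) = -2*8 = -16)
√((208 - G(7)) + D(16)) = √((208 - (-2 + 2*7²)) - 16) = √((208 - (-2 + 2*49)) - 16) = √((208 - (-2 + 98)) - 16) = √((208 - 1*96) - 16) = √((208 - 96) - 16) = √(112 - 16) = √96 = 4*√6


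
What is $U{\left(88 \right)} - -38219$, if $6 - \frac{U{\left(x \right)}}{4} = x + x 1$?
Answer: $37539$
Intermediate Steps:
$U{\left(x \right)} = 24 - 8 x$ ($U{\left(x \right)} = 24 - 4 \left(x + x 1\right) = 24 - 4 \left(x + x\right) = 24 - 4 \cdot 2 x = 24 - 8 x$)
$U{\left(88 \right)} - -38219 = \left(24 - 704\right) - -38219 = \left(24 - 704\right) + 38219 = -680 + 38219 = 37539$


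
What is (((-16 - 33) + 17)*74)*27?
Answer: -63936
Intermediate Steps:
(((-16 - 33) + 17)*74)*27 = ((-49 + 17)*74)*27 = -32*74*27 = -2368*27 = -63936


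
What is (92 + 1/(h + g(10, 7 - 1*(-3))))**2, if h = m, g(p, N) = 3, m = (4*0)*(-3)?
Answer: 76729/9 ≈ 8525.4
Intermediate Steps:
m = 0 (m = 0*(-3) = 0)
h = 0
(92 + 1/(h + g(10, 7 - 1*(-3))))**2 = (92 + 1/(0 + 3))**2 = (92 + 1/3)**2 = (277/3)**2 = 76729/9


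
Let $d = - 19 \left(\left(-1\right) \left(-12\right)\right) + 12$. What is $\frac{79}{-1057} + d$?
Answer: $- \frac{228391}{1057} \approx -216.07$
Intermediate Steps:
$d = -216$ ($d = \left(-19\right) 12 + 12 = -228 + 12 = -216$)
$\frac{79}{-1057} + d = \frac{79}{-1057} - 216 = 79 \left(- \frac{1}{1057}\right) - 216 = - \frac{79}{1057} - 216 = - \frac{228391}{1057}$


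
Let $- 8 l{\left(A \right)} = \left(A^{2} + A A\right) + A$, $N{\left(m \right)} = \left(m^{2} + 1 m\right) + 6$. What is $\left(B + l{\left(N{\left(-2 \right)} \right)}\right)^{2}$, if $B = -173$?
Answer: $36100$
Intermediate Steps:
$N{\left(m \right)} = 6 + m + m^{2}$ ($N{\left(m \right)} = \left(m^{2} + m\right) + 6 = \left(m + m^{2}\right) + 6 = 6 + m + m^{2}$)
$l{\left(A \right)} = - \frac{A^{2}}{4} - \frac{A}{8}$ ($l{\left(A \right)} = - \frac{\left(A^{2} + A A\right) + A}{8} = - \frac{\left(A^{2} + A^{2}\right) + A}{8} = - \frac{2 A^{2} + A}{8} = - \frac{A + 2 A^{2}}{8} = - \frac{A^{2}}{4} - \frac{A}{8}$)
$\left(B + l{\left(N{\left(-2 \right)} \right)}\right)^{2} = \left(-173 - \frac{\left(6 - 2 + \left(-2\right)^{2}\right) \left(1 + 2 \left(6 - 2 + \left(-2\right)^{2}\right)\right)}{8}\right)^{2} = \left(-173 - \frac{\left(6 - 2 + 4\right) \left(1 + 2 \left(6 - 2 + 4\right)\right)}{8}\right)^{2} = \left(-173 - 1 \left(1 + 2 \cdot 8\right)\right)^{2} = \left(-173 - 1 \left(1 + 16\right)\right)^{2} = \left(-173 - 1 \cdot 17\right)^{2} = \left(-173 - 17\right)^{2} = \left(-190\right)^{2} = 36100$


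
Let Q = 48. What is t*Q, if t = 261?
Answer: 12528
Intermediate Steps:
t*Q = 261*48 = 12528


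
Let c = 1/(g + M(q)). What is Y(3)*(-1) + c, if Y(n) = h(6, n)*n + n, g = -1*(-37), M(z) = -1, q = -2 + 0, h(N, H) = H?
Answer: -431/36 ≈ -11.972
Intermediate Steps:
q = -2
g = 37
Y(n) = n + n**2 (Y(n) = n*n + n = n**2 + n = n + n**2)
c = 1/36 (c = 1/(37 - 1) = 1/36 ≈ 0.027778)
Y(3)*(-1) + c = (3*(1 + 3))*(-1) + 1/36 = (3*4)*(-1) + 1/36 = 12*(-1) + 1/36 = -12 + 1/36 = -431/36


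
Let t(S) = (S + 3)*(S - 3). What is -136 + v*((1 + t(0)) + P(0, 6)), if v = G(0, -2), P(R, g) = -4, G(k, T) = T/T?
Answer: -148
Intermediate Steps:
G(k, T) = 1
v = 1
t(S) = (-3 + S)*(3 + S) (t(S) = (3 + S)*(-3 + S) = (-3 + S)*(3 + S))
-136 + v*((1 + t(0)) + P(0, 6)) = -136 + 1*((1 + (-9 + 0²)) - 4) = -136 + 1*((1 + (-9 + 0)) - 4) = -136 + 1*((1 - 9) - 4) = -136 + 1*(-8 - 4) = -136 + 1*(-12) = -136 - 12 = -148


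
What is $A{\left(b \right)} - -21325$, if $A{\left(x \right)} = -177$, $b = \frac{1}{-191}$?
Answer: $21148$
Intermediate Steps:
$b = - \frac{1}{191} \approx -0.0052356$
$A{\left(b \right)} - -21325 = -177 - -21325 = -177 + 21325 = 21148$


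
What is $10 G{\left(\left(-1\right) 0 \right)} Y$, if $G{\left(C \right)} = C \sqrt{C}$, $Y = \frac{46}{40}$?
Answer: $0$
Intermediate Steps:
$Y = \frac{23}{20}$ ($Y = 46 \cdot \frac{1}{40} = \frac{23}{20} \approx 1.15$)
$G{\left(C \right)} = C^{\frac{3}{2}}$
$10 G{\left(\left(-1\right) 0 \right)} Y = 10 \left(\left(-1\right) 0\right)^{\frac{3}{2}} \cdot \frac{23}{20} = 10 \cdot 0^{\frac{3}{2}} \cdot \frac{23}{20} = 10 \cdot 0 \cdot \frac{23}{20} = 0 \cdot \frac{23}{20} = 0$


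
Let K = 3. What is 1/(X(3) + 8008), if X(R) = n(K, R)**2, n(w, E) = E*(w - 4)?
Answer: 1/8017 ≈ 0.00012473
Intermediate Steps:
n(w, E) = E*(-4 + w)
X(R) = R**2 (X(R) = (R*(-4 + 3))**2 = (R*(-1))**2 = (-R)**2 = R**2)
1/(X(3) + 8008) = 1/(3**2 + 8008) = 1/(9 + 8008) = 1/8017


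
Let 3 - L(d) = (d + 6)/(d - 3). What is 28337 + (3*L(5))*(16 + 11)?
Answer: 56269/2 ≈ 28135.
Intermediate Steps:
L(d) = 3 - (6 + d)/(-3 + d) (L(d) = 3 - (d + 6)/(d - 3) = 3 - (6 + d)/(-3 + d))
28337 + (3*L(5))*(16 + 11) = 28337 + (3*((-15 + 2*5)/(-3 + 5)))*(16 + 11) = 28337 + (3*((-15 + 10)/2))*27 = 28337 + (3*((½)*(-5)))*27 = 28337 + (3*(-5/2))*27 = 28337 - 15/2*27 = 28337 - 405/2 = 56269/2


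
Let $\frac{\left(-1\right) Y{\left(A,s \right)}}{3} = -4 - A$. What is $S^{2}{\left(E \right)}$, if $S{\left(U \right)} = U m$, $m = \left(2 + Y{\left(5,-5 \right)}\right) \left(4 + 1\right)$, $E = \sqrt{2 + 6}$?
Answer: $168200$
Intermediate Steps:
$Y{\left(A,s \right)} = 12 + 3 A$ ($Y{\left(A,s \right)} = - 3 \left(-4 - A\right) = 12 + 3 A$)
$E = 2 \sqrt{2}$ ($E = \sqrt{8} = 2 \sqrt{2} \approx 2.8284$)
$m = 145$ ($m = \left(2 + \left(12 + 3 \cdot 5\right)\right) \left(4 + 1\right) = \left(2 + \left(12 + 15\right)\right) 5 = \left(2 + 27\right) 5 = 29 \cdot 5 = 145$)
$S{\left(U \right)} = 145 U$ ($S{\left(U \right)} = U 145 = 145 U$)
$S^{2}{\left(E \right)} = \left(145 \cdot 2 \sqrt{2}\right)^{2} = \left(290 \sqrt{2}\right)^{2} = 168200$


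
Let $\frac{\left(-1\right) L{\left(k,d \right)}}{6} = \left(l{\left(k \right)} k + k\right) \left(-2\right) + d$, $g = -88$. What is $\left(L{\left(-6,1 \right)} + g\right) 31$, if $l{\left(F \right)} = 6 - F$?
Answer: $-31930$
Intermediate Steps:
$L{\left(k,d \right)} = - 6 d + 12 k + 12 k \left(6 - k\right)$ ($L{\left(k,d \right)} = - 6 \left(\left(\left(6 - k\right) k + k\right) \left(-2\right) + d\right) = - 6 \left(\left(k \left(6 - k\right) + k\right) \left(-2\right) + d\right) = - 6 \left(\left(k + k \left(6 - k\right)\right) \left(-2\right) + d\right) = - 6 \left(\left(- 2 k - 2 k \left(6 - k\right)\right) + d\right) = - 6 \left(d - 2 k - 2 k \left(6 - k\right)\right) = - 6 d + 12 k + 12 k \left(6 - k\right)$)
$\left(L{\left(-6,1 \right)} + g\right) 31 = \left(\left(- 12 \left(-6\right)^{2} - 6 + 84 \left(-6\right)\right) - 88\right) 31 = \left(\left(\left(-12\right) 36 - 6 - 504\right) - 88\right) 31 = \left(\left(-432 - 6 - 504\right) - 88\right) 31 = \left(-942 - 88\right) 31 = \left(-1030\right) 31 = -31930$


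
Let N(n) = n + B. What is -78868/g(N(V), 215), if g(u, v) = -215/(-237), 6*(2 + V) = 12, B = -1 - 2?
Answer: -18691716/215 ≈ -86938.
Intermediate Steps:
B = -3
V = 0 (V = -2 + (⅙)*12 = -2 + 2 = 0)
N(n) = -3 + n (N(n) = n - 3 = -3 + n)
g(u, v) = 215/237 (g(u, v) = -215*(-1/237) = 215/237)
-78868/g(N(V), 215) = -78868/215/237 = -78868*237/215 = -18691716/215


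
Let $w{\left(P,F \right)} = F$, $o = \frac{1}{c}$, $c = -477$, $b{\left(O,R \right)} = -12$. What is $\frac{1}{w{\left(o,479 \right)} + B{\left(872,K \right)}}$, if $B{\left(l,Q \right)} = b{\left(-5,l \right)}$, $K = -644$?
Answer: $\frac{1}{467} \approx 0.0021413$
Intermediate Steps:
$B{\left(l,Q \right)} = -12$
$o = - \frac{1}{477}$ ($o = \frac{1}{-477} = - \frac{1}{477} \approx -0.0020964$)
$\frac{1}{w{\left(o,479 \right)} + B{\left(872,K \right)}} = \frac{1}{479 - 12} = \frac{1}{467}$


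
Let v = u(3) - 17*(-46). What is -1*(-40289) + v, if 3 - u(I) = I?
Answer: 41071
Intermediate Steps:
u(I) = 3 - I
v = 782 (v = (3 - 1*3) - 17*(-46) = (3 - 3) + 782 = 0 + 782 = 782)
-1*(-40289) + v = -1*(-40289) + 782 = 40289 + 782 = 41071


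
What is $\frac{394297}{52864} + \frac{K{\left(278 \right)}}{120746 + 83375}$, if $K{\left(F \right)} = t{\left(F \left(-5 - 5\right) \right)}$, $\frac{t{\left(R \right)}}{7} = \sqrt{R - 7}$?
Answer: $\frac{6683}{896} + \frac{7 i \sqrt{2787}}{204121} \approx 7.4587 + 0.0018104 i$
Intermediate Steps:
$t{\left(R \right)} = 7 \sqrt{-7 + R}$ ($t{\left(R \right)} = 7 \sqrt{R - 7} = 7 \sqrt{-7 + R}$)
$K{\left(F \right)} = 7 \sqrt{-7 - 10 F}$ ($K{\left(F \right)} = 7 \sqrt{-7 + F \left(-5 - 5\right)} = 7 \sqrt{-7 + F \left(-10\right)} = 7 \sqrt{-7 - 10 F}$)
$\frac{394297}{52864} + \frac{K{\left(278 \right)}}{120746 + 83375} = \frac{394297}{52864} + \frac{7 \sqrt{-7 - 2780}}{120746 + 83375} = 394297 \cdot \frac{1}{52864} + \frac{7 \sqrt{-7 - 2780}}{204121} = \frac{6683}{896} + 7 \sqrt{-2787} \cdot \frac{1}{204121} = \frac{6683}{896} + 7 i \sqrt{2787} \cdot \frac{1}{204121} = \frac{6683}{896} + \frac{7 i \sqrt{2787}}{204121}$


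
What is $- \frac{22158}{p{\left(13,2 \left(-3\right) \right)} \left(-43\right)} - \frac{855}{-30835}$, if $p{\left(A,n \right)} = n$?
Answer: $- \frac{22767378}{265181} \approx -85.856$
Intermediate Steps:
$- \frac{22158}{p{\left(13,2 \left(-3\right) \right)} \left(-43\right)} - \frac{855}{-30835} = - \frac{22158}{2 \left(-3\right) \left(-43\right)} - \frac{855}{-30835} = - \frac{22158}{\left(-6\right) \left(-43\right)} - - \frac{171}{6167} = - \frac{22158}{258} + \frac{171}{6167} = \left(-22158\right) \frac{1}{258} + \frac{171}{6167} = - \frac{3693}{43} + \frac{171}{6167} = - \frac{22767378}{265181}$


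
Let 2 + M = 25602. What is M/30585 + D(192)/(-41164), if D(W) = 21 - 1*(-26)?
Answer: 210472181/251800188 ≈ 0.83587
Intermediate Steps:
M = 25600 (M = -2 + 25602 = 25600)
D(W) = 47 (D(W) = 21 + 26 = 47)
M/30585 + D(192)/(-41164) = 25600/30585 + 47/(-41164) = 25600*(1/30585) + 47*(-1/41164) = 5120/6117 - 47/41164 = 210472181/251800188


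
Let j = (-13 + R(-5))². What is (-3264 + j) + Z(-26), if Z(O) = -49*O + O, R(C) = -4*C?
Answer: -1967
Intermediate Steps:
Z(O) = -48*O
j = 49 (j = (-13 - 4*(-5))² = (-13 + 20)² = 7² = 49)
(-3264 + j) + Z(-26) = (-3264 + 49) - 48*(-26) = -3215 + 1248 = -1967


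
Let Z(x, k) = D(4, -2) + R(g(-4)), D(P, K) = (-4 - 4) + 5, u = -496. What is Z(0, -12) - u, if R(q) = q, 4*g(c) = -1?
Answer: 1971/4 ≈ 492.75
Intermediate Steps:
g(c) = -¼ (g(c) = (¼)*(-1) = -¼)
D(P, K) = -3 (D(P, K) = -8 + 5 = -3)
Z(x, k) = -13/4 (Z(x, k) = -3 - ¼ = -13/4)
Z(0, -12) - u = -13/4 - 1*(-496) = -13/4 + 496 = 1971/4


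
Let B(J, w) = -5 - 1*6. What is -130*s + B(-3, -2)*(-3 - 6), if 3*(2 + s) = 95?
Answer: -11273/3 ≈ -3757.7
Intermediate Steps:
s = 89/3 (s = -2 + (⅓)*95 = -2 + 95/3 = 89/3 ≈ 29.667)
B(J, w) = -11 (B(J, w) = -5 - 6 = -11)
-130*s + B(-3, -2)*(-3 - 6) = -130*89/3 - 11*(-3 - 6) = -11570/3 - 11*(-9) = -11570/3 + 99 = -11273/3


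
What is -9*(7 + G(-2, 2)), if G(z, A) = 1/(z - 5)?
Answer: -432/7 ≈ -61.714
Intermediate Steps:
G(z, A) = 1/(-5 + z)
-9*(7 + G(-2, 2)) = -9*(7 + 1/(-5 - 2)) = -9*(7 + 1/(-7)) = -9*(7 - ⅐) = -9*48/7 = -432/7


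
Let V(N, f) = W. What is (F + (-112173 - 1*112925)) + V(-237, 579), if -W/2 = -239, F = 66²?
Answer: -220264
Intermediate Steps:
F = 4356
W = 478 (W = -2*(-239) = 478)
V(N, f) = 478
(F + (-112173 - 1*112925)) + V(-237, 579) = (4356 + (-112173 - 1*112925)) + 478 = (4356 + (-112173 - 112925)) + 478 = (4356 - 225098) + 478 = -220742 + 478 = -220264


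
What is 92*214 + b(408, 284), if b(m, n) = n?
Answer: 19972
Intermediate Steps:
92*214 + b(408, 284) = 92*214 + 284 = 19688 + 284 = 19972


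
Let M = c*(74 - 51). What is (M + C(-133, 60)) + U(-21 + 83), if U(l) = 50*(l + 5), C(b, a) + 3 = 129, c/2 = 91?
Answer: 7662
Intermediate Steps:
c = 182 (c = 2*91 = 182)
C(b, a) = 126 (C(b, a) = -3 + 129 = 126)
U(l) = 250 + 50*l (U(l) = 50*(5 + l) = 250 + 50*l)
M = 4186 (M = 182*(74 - 51) = 182*23 = 4186)
(M + C(-133, 60)) + U(-21 + 83) = (4186 + 126) + (250 + 50*(-21 + 83)) = 4312 + (250 + 50*62) = 4312 + (250 + 3100) = 4312 + 3350 = 7662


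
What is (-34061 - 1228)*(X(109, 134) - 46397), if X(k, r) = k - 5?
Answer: 1633633677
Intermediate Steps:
X(k, r) = -5 + k
(-34061 - 1228)*(X(109, 134) - 46397) = (-34061 - 1228)*((-5 + 109) - 46397) = -35289*(104 - 46397) = -35289*(-46293) = 1633633677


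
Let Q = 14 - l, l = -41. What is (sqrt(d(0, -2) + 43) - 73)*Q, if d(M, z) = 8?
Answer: -4015 + 55*sqrt(51) ≈ -3622.2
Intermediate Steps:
Q = 55 (Q = 14 - 1*(-41) = 14 + 41 = 55)
(sqrt(d(0, -2) + 43) - 73)*Q = (sqrt(8 + 43) - 73)*55 = (sqrt(51) - 73)*55 = (-73 + sqrt(51))*55 = -4015 + 55*sqrt(51)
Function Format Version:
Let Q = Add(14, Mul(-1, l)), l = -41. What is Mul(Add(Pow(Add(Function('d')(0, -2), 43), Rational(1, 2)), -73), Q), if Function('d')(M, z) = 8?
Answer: Add(-4015, Mul(55, Pow(51, Rational(1, 2)))) ≈ -3622.2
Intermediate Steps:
Q = 55 (Q = Add(14, Mul(-1, -41)) = Add(14, 41) = 55)
Mul(Add(Pow(Add(Function('d')(0, -2), 43), Rational(1, 2)), -73), Q) = Mul(Add(Pow(Add(8, 43), Rational(1, 2)), -73), 55) = Mul(Add(Pow(51, Rational(1, 2)), -73), 55) = Mul(Add(-73, Pow(51, Rational(1, 2))), 55) = Add(-4015, Mul(55, Pow(51, Rational(1, 2))))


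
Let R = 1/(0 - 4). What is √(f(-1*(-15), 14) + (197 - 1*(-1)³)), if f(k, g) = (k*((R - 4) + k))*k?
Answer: 3*√1163/2 ≈ 51.154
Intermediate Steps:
R = -¼ (R = 1/(-4) = -¼ ≈ -0.25000)
f(k, g) = k²*(-17/4 + k) (f(k, g) = (k*((-¼ - 4) + k))*k = (k*(-17/4 + k))*k = k²*(-17/4 + k))
√(f(-1*(-15), 14) + (197 - 1*(-1)³)) = √((-1*(-15))²*(-17/4 - 1*(-15)) + (197 - 1*(-1)³)) = √(15²*(-17/4 + 15) + (197 - 1*(-1))) = √(225*(43/4) + (197 + 1)) = √(9675/4 + 198) = √(10467/4) = 3*√1163/2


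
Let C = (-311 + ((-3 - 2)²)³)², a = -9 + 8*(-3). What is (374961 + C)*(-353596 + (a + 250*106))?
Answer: -76840494407853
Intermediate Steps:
a = -33 (a = -9 - 24 = -33)
C = 234518596 (C = (-311 + ((-5)²)³)² = (-311 + 25³)² = (-311 + 15625)² = 15314² = 234518596)
(374961 + C)*(-353596 + (a + 250*106)) = (374961 + 234518596)*(-353596 + (-33 + 250*106)) = 234893557*(-353596 + (-33 + 26500)) = 234893557*(-353596 + 26467) = 234893557*(-327129) = -76840494407853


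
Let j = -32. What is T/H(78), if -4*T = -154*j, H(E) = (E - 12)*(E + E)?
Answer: -14/117 ≈ -0.11966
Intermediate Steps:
H(E) = 2*E*(-12 + E) (H(E) = (-12 + E)*(2*E) = 2*E*(-12 + E))
T = -1232 (T = -(-77)*(-32)/2 = -¼*4928 = -1232)
T/H(78) = -1232*1/(156*(-12 + 78)) = -1232/(2*78*66) = -1232/10296 = -1232*1/10296 = -14/117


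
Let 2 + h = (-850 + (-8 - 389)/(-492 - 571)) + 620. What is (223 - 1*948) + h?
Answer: -1016894/1063 ≈ -956.63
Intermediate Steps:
h = -246219/1063 (h = -2 + ((-850 + (-8 - 389)/(-492 - 571)) + 620) = -2 + ((-850 - 397/(-1063)) + 620) = -2 + ((-850 - 397*(-1/1063)) + 620) = -2 + ((-850 + 397/1063) + 620) = -2 + (-903153/1063 + 620) = -2 - 244093/1063 = -246219/1063 ≈ -231.63)
(223 - 1*948) + h = (223 - 1*948) - 246219/1063 = (223 - 948) - 246219/1063 = -725 - 246219/1063 = -1016894/1063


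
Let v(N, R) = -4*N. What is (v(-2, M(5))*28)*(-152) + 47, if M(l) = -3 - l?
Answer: -34001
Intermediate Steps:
(v(-2, M(5))*28)*(-152) + 47 = (-4*(-2)*28)*(-152) + 47 = (8*28)*(-152) + 47 = 224*(-152) + 47 = -34048 + 47 = -34001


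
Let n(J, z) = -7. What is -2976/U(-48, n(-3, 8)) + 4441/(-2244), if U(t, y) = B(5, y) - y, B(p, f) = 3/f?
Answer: -23475647/51612 ≈ -454.85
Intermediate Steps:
U(t, y) = -y + 3/y (U(t, y) = 3/y - y = -y + 3/y)
-2976/U(-48, n(-3, 8)) + 4441/(-2244) = -2976/(-1*(-7) + 3/(-7)) + 4441/(-2244) = -2976/(7 + 3*(-⅐)) + 4441*(-1/2244) = -2976/(7 - 3/7) - 4441/2244 = -2976/46/7 - 4441/2244 = -2976*7/46 - 4441/2244 = -10416/23 - 4441/2244 = -23475647/51612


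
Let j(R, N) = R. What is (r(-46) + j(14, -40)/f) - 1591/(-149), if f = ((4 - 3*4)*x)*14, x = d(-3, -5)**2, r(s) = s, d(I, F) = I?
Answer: -379085/10728 ≈ -35.336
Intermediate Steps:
x = 9 (x = (-3)**2 = 9)
f = -1008 (f = ((4 - 3*4)*9)*14 = ((4 - 12)*9)*14 = -8*9*14 = -72*14 = -1008)
(r(-46) + j(14, -40)/f) - 1591/(-149) = (-46 + 14/(-1008)) - 1591/(-149) = (-46 + 14*(-1/1008)) - 1591*(-1/149) = (-46 - 1/72) + 1591/149 = -3313/72 + 1591/149 = -379085/10728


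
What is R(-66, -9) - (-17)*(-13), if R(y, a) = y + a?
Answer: -296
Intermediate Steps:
R(y, a) = a + y
R(-66, -9) - (-17)*(-13) = (-9 - 66) - (-17)*(-13) = -75 - 1*221 = -75 - 221 = -296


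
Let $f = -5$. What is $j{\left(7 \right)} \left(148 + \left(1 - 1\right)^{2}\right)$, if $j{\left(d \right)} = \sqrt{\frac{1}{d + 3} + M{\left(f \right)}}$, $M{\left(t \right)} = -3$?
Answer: $\frac{74 i \sqrt{290}}{5} \approx 252.03 i$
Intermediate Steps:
$j{\left(d \right)} = \sqrt{-3 + \frac{1}{3 + d}}$ ($j{\left(d \right)} = \sqrt{\frac{1}{d + 3} - 3} = \sqrt{\frac{1}{3 + d} - 3} = \sqrt{-3 + \frac{1}{3 + d}}$)
$j{\left(7 \right)} \left(148 + \left(1 - 1\right)^{2}\right) = \sqrt{\frac{-8 - 21}{3 + 7}} \left(148 + \left(1 - 1\right)^{2}\right) = \sqrt{\frac{-8 - 21}{10}} \left(148 + 0^{2}\right) = \sqrt{\frac{1}{10} \left(-29\right)} \left(148 + 0\right) = \sqrt{- \frac{29}{10}} \cdot 148 = \frac{i \sqrt{290}}{10} \cdot 148 = \frac{74 i \sqrt{290}}{5}$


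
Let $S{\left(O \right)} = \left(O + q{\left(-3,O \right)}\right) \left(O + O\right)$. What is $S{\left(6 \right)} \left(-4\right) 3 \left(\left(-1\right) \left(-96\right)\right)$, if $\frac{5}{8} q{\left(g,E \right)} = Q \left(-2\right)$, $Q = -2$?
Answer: $- \frac{857088}{5} \approx -1.7142 \cdot 10^{5}$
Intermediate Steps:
$q{\left(g,E \right)} = \frac{32}{5}$ ($q{\left(g,E \right)} = \frac{8 \left(\left(-2\right) \left(-2\right)\right)}{5} = \frac{8}{5} \cdot 4 = \frac{32}{5}$)
$S{\left(O \right)} = 2 O \left(\frac{32}{5} + O\right)$ ($S{\left(O \right)} = \left(O + \frac{32}{5}\right) \left(O + O\right) = \left(\frac{32}{5} + O\right) 2 O = 2 O \left(\frac{32}{5} + O\right)$)
$S{\left(6 \right)} \left(-4\right) 3 \left(\left(-1\right) \left(-96\right)\right) = \frac{2}{5} \cdot 6 \left(32 + 5 \cdot 6\right) \left(-4\right) 3 \left(\left(-1\right) \left(-96\right)\right) = \frac{2}{5} \cdot 6 \left(32 + 30\right) \left(-4\right) 3 \cdot 96 = \frac{2}{5} \cdot 6 \cdot 62 \left(-4\right) 3 \cdot 96 = \frac{744}{5} \left(-4\right) 3 \cdot 96 = \left(- \frac{2976}{5}\right) 3 \cdot 96 = \left(- \frac{8928}{5}\right) 96 = - \frac{857088}{5}$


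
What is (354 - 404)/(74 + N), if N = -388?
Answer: 25/157 ≈ 0.15924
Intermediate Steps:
(354 - 404)/(74 + N) = (354 - 404)/(74 - 388) = -50/(-314) = -50*(-1/314) = 25/157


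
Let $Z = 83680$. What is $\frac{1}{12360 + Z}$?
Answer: $\frac{1}{96040} \approx 1.0412 \cdot 10^{-5}$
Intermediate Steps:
$\frac{1}{12360 + Z} = \frac{1}{12360 + 83680} = \frac{1}{96040}$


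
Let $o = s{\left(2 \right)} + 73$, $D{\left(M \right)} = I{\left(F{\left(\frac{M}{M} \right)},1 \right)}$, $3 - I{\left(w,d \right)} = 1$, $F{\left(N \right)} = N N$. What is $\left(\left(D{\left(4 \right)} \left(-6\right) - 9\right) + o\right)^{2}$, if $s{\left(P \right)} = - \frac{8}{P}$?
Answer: $2304$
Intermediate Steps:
$F{\left(N \right)} = N^{2}$
$I{\left(w,d \right)} = 2$ ($I{\left(w,d \right)} = 3 - 1 = 2$)
$D{\left(M \right)} = 2$
$o = 69$ ($o = - \frac{8}{2} + 73 = \left(-8\right) \frac{1}{2} + 73 = -4 + 73 = 69$)
$\left(\left(D{\left(4 \right)} \left(-6\right) - 9\right) + o\right)^{2} = \left(\left(2 \left(-6\right) - 9\right) + 69\right)^{2} = \left(\left(-12 - 9\right) + 69\right)^{2} = \left(-21 + 69\right)^{2} = 48^{2} = 2304$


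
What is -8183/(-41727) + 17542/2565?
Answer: 35855449/5096655 ≈ 7.0351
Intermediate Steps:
-8183/(-41727) + 17542/2565 = -8183*(-1/41727) + 17542*(1/2565) = 1169/5961 + 17542/2565 = 35855449/5096655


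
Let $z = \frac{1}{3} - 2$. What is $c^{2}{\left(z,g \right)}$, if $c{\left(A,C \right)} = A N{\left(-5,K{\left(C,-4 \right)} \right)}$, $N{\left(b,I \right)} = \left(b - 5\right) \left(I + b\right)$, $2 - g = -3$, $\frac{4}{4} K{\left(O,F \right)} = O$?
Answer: $0$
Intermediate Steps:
$K{\left(O,F \right)} = O$
$g = 5$ ($g = 2 - -3 = 2 + 3 = 5$)
$z = - \frac{5}{3}$ ($z = \frac{1}{3} - 2 = - \frac{5}{3} \approx -1.6667$)
$N{\left(b,I \right)} = \left(-5 + b\right) \left(I + b\right)$
$c{\left(A,C \right)} = A \left(50 - 10 C\right)$ ($c{\left(A,C \right)} = A \left(\left(-5\right)^{2} - 5 C - -25 + C \left(-5\right)\right) = A \left(25 - 5 C + 25 - 5 C\right) = A \left(50 - 10 C\right)$)
$c^{2}{\left(z,g \right)} = \left(10 \left(- \frac{5}{3}\right) \left(5 - 5\right)\right)^{2} = \left(10 \left(- \frac{5}{3}\right) 0\right)^{2} = 0^{2} = 0$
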